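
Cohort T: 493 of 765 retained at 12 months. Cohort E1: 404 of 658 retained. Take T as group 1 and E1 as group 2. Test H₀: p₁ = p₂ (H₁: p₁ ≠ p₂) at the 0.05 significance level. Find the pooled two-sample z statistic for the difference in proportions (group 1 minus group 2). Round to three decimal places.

z = 1.187

p̂₁ = 493/765 ≈ 0.64444, p̂₂ = 404/658 ≈ 0.61398.
Pooled p̂ = (493+404)/(765+658) = 897/1423 = 0.63036.
SE = √(p̂(1−p̂)(1/n₁+1/n₂)) = √(0.63036·0.36964·0.00282695) = √(0.000658697) = 0.02567.
z = (0.64444 − 0.61398)/0.02567 = 0.03046/0.02567 = 1.187.
p-value = 2·P(Z > 1.187) ≈ 0.2353; since p > α = 0.05, fail to reject H₀.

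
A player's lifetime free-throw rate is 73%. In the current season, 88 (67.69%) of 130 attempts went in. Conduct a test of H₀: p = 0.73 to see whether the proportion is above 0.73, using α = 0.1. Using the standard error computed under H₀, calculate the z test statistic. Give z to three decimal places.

p̂ = 88/130 = 0.67692.
Under H₀, SE = √(0.73·0.27/130) = √(0.00151615) = 0.03894.
z = (0.67692 − 0.73)/0.03894 = -0.05308/0.03894 = -1.363.
p-value = P(Z > -1.363) ≈ 0.9136. With α = 0.1, fail to reject H₀.

z = -1.363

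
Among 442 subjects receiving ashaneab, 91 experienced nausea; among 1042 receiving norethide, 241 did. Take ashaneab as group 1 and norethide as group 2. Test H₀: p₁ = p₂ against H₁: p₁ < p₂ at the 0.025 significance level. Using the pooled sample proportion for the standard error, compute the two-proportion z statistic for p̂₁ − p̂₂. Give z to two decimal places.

z = -1.07

p̂₁ = 91/442 ≈ 0.2059, p̂₂ = 241/1042 ≈ 0.2313.
Pooled p̂ = (91+241)/(442+1042) = 332/1484 = 0.2237.
SE = √(0.173669 × 0.00322214) = 0.0237.
z = (0.2059 − 0.2313)/0.0237 = -0.0254/0.0237 = -1.07.
p-value = P(Z < -1.074) ≈ 0.1414. With α = 0.025, fail to reject H₀.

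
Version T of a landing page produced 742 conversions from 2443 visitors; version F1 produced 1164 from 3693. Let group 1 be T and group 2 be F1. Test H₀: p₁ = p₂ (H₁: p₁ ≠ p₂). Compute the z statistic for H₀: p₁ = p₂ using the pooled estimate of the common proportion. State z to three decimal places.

p̂₁ = 742/2443 ≈ 0.30372, p̂₂ = 1164/3693 ≈ 0.31519.
Pooled p̂ = (742+1164)/(2443+3693) = 1906/6136 = 0.31063.
SE = √(p̂(1−p̂)(1/n₁+1/n₂)) = √(0.31063·0.68937·0.000680115) = √(0.000145638) = 0.01207.
z = (0.30372 − 0.31519)/0.01207 = -0.01147/0.01207 = -0.950.

z = -0.950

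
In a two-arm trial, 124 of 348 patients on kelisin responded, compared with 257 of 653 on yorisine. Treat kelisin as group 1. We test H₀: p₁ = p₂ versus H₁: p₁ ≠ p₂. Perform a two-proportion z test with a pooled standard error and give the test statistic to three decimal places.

p̂₁ = 124/348 = 0.35632, p̂₂ = 257/653 = 0.39357.
Pooled p̂ = (124+257)/(348+653) = 381/1001 = 0.38062.
SE = √(p̂(1−p̂)(1/n₁+1/n₂)) = √(0.38062·0.61938·0.00440496) = √(0.00103846) = 0.03223.
z = (0.35632 − 0.39357)/0.03223 = -0.03725/0.03223 = -1.156.
Two-sided p-value ≈ 2·Φ(−1.156) = 0.2478.

z = -1.156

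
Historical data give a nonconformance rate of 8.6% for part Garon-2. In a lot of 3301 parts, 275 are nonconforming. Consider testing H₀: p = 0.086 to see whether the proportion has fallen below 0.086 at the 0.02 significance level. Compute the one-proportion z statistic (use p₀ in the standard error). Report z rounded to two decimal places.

z = -0.55

p̂ = 275/3301 = 0.0833.
SE = √(p₀(1−p₀)/n) = √(0.078604/3301) = 0.0049.
z = (0.0833 − 0.086)/0.0049 = -0.0027/0.0049 = -0.55.
p-value = P(Z < -0.552) ≈ 0.2906, so at α = 0.02 we fail to reject H₀.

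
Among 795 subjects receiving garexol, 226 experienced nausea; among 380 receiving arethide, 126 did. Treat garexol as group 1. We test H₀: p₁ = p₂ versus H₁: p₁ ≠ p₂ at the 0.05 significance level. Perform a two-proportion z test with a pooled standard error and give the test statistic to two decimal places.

z = -1.66

p̂₁ = 226/795 ≈ 0.28428, p̂₂ = 126/380 ≈ 0.33158.
Pooled p̂ = (226+126)/(795+380) = 352/1175 = 0.29957.
SE = √(0.20983 × 0.00388944) = 0.02857.
z = (0.28428 − 0.33158)/0.02857 = -0.04730/0.02857 = -1.66.
Two-sided p-value ≈ 2·Φ(−1.656) = 0.0978, so at α = 0.05 we fail to reject H₀.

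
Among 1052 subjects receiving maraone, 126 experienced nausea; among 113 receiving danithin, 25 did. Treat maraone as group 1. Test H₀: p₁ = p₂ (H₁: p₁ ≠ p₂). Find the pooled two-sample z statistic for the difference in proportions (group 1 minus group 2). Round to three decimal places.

z = -3.052

p̂₁ = 126/1052 ≈ 0.11977, p̂₂ = 25/113 ≈ 0.22124.
Pooled p̂ = (126+25)/(1052+113) = 151/1165 = 0.12961.
SE = √(0.112814 × 0.00980013) = 0.03325.
z = (0.11977 − 0.22124)/0.03325 = -0.10147/0.03325 = -3.052.
Two-sided p-value ≈ 2·Φ(−3.052) = 0.0023.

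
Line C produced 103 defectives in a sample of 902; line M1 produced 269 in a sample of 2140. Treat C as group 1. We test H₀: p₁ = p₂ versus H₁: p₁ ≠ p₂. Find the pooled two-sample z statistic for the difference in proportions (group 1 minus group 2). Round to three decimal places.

z = -0.885

p̂₁ = 103/902 = 0.11419, p̂₂ = 269/2140 = 0.12570.
Pooled p̂ = (103+269)/(902+2140) = 372/3042 = 0.12229.
SE = √(p̂(1−p̂)(1/n₁+1/n₂)) = √(0.12229·0.87771·0.00157594) = √(0.000169151) = 0.01301.
z = (0.11419 − 0.12570)/0.01301 = -0.01151/0.01301 = -0.885.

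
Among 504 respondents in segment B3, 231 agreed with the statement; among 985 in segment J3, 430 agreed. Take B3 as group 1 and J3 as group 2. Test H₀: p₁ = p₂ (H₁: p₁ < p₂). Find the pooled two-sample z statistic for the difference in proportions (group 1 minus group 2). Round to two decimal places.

z = 0.80

p̂₁ = 231/504 = 0.4583, p̂₂ = 430/985 = 0.4365.
Pooled p̂ = (231+430)/(504+985) = 661/1489 = 0.4439.
SE = √(p̂(1−p̂)(1/n₁+1/n₂)) = √(0.4439·0.5561·0.00299936) = √(0.000740407) = 0.0272.
z = (0.4583 − 0.4365)/0.0272 = 0.0218/0.0272 = 0.80.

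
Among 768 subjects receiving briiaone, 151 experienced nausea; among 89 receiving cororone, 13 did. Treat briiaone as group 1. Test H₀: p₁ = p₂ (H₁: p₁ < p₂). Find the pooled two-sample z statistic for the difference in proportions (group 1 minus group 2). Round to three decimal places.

p̂₁ = 151/768 = 0.196615, p̂₂ = 13/89 = 0.146067.
Pooled p̂ = (151+13)/(768+89) = 164/857 = 0.191365.
SE = √(0.154745 × 0.012538) = 0.044048.
z = (0.196615 − 0.146067)/0.044048 = 0.050548/0.044048 = 1.148.
p-value = P(Z < 1.148) ≈ 0.8744.

z = 1.148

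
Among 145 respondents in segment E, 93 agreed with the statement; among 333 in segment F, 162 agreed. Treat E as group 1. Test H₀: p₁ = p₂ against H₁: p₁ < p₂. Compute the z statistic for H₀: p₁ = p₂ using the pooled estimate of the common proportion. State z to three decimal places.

z = 3.121

p̂₁ = 93/145 = 0.641379, p̂₂ = 162/333 = 0.486486.
Pooled p̂ = (93+162)/(145+333) = 255/478 = 0.533473.
SE = √(p̂(1−p̂)(1/n₁+1/n₂)) = √(0.533473·0.466527·0.00989955) = √(0.0024638) = 0.049637.
z = (0.641379 − 0.486486)/0.049637 = 0.154893/0.049637 = 3.121.
p-value = P(Z < 3.121) ≈ 0.9991.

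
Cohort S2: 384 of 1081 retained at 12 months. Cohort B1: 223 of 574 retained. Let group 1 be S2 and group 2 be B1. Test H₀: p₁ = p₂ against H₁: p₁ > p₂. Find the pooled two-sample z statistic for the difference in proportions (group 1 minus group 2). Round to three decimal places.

z = -1.337

p̂₁ = 384/1081 = 0.35523, p̂₂ = 223/574 = 0.38850.
Pooled p̂ = (384+223)/(1081+574) = 607/1655 = 0.36677.
SE = √(p̂(1−p̂)(1/n₁+1/n₂)) = √(0.36677·0.63323·0.00266723) = √(0.000619462) = 0.02489.
z = (0.35523 − 0.38850)/0.02489 = -0.03327/0.02489 = -1.337.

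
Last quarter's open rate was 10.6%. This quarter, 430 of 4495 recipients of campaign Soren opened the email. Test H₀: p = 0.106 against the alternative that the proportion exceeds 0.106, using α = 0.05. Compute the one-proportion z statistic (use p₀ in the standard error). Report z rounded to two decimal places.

z = -2.25

p̂ = 430/4495 ≈ 0.09566.
SE = √(p₀(1−p₀)/n) = √(0.094764/4495) = 0.00459.
z = (0.09566 − 0.106)/0.00459 = -0.01034/0.00459 = -2.25.
p-value = P(Z > -2.252) ≈ 0.9878; since p > α = 0.05, fail to reject H₀.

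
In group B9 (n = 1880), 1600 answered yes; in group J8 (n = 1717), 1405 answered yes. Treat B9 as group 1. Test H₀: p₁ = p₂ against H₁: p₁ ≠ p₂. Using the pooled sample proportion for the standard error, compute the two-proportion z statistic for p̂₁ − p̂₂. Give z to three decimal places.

p̂₁ = 1600/1880 = 0.851064, p̂₂ = 1405/1717 = 0.818288.
Pooled p̂ = (1600+1405)/(1880+1717) = 3005/3597 = 0.835418.
SE = √(p̂(1−p̂)(1/n₁+1/n₂)) = √(0.835418·0.164582·0.00111433) = √(0.000153214) = 0.012378.
z = (0.851064 − 0.818288)/0.012378 = 0.032776/0.012378 = 2.648.

z = 2.648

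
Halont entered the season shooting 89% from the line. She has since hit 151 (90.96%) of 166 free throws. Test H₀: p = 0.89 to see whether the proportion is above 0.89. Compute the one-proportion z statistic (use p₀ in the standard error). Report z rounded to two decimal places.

p̂ = 151/166 ≈ 0.9096.
Under H₀, SE = √(0.89·0.11/166) = √(0.000589759) = 0.0243.
z = (0.9096 − 0.89)/0.0243 = 0.0196/0.0243 = 0.81.

z = 0.81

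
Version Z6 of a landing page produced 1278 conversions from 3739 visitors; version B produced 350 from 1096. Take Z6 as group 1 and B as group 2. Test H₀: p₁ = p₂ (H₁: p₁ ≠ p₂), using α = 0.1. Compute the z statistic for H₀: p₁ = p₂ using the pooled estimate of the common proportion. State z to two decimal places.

p̂₁ = 1278/3739 ≈ 0.34180, p̂₂ = 350/1096 ≈ 0.31934.
Pooled p̂ = (1278+350)/(3739+1096) = 1628/4835 = 0.33671.
SE = √(p̂(1−p̂)(1/n₁+1/n₂)) = √(0.33671·0.66329·0.00117986) = √(0.000263506) = 0.01623.
z = (0.34180 − 0.31934)/0.01623 = 0.02246/0.01623 = 1.38.
p-value = 2·P(Z > 1.384) ≈ 0.1665. With α = 0.1, fail to reject H₀.

z = 1.38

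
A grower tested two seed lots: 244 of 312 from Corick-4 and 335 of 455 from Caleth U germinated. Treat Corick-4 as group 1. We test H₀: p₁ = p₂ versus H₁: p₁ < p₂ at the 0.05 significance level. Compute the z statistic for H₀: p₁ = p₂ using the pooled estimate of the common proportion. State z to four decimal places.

p̂₁ = 244/312 = 0.782051, p̂₂ = 335/455 = 0.736264.
Pooled p̂ = (244+335)/(312+455) = 579/767 = 0.754889.
SE = √(0.185032 × 0.00540293) = 0.031618.
z = (0.782051 − 0.736264)/0.031618 = 0.045787/0.031618 = 1.4481.
p-value = P(Z < 1.448) ≈ 0.9262. With α = 0.05, fail to reject H₀.

z = 1.4481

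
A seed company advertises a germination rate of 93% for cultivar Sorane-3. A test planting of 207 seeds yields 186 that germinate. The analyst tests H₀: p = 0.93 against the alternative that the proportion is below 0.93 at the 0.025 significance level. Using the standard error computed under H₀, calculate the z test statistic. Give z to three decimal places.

p̂ = 186/207 ≈ 0.898551.
Standard error under H₀: √(0.93×0.07/207) = 0.017734.
z = (0.898551 − 0.93)/0.017734 = -0.031449/0.017734 = -1.773.
p-value = P(Z < -1.773) ≈ 0.0381, so at α = 0.025 we fail to reject H₀.

z = -1.773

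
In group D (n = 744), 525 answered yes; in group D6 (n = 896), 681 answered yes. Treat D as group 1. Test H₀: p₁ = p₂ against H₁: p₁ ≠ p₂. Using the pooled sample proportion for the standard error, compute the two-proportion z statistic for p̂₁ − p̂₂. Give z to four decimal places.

p̂₁ = 525/744 = 0.7056452, p̂₂ = 681/896 = 0.7600446.
Pooled p̂ = (525+681)/(744+896) = 1206/1640 = 0.7353659.
SE = √(0.194603 × 0.00246016) = 0.0218804.
z = (0.7056452 − 0.7600446)/0.0218804 = -0.0543994/0.0218804 = -2.4862.

z = -2.4862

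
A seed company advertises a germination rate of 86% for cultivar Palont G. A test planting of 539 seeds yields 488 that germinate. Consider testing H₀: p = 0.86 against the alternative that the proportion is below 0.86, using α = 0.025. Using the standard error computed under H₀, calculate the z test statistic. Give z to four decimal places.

p̂ = 488/539 ≈ 0.905380.
Under H₀, SE = √(0.86·0.14/539) = √(0.000223377) = 0.014946.
z = (0.905380 − 0.86)/0.014946 = 0.045380/0.014946 = 3.0363.
p-value = P(Z < 3.036) ≈ 0.9988, so at α = 0.025 we fail to reject H₀.

z = 3.0363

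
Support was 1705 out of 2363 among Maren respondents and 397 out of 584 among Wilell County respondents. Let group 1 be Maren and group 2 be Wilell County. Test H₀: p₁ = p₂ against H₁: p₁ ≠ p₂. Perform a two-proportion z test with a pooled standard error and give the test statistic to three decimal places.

z = 1.998

p̂₁ = 1705/2363 = 0.72154, p̂₂ = 397/584 = 0.67979.
Pooled p̂ = (1705+397)/(2363+584) = 2102/2947 = 0.71327.
SE = √(0.204517 × 0.00213552) = 0.02090.
z = (0.72154 − 0.67979)/0.02090 = 0.04175/0.02090 = 1.998.
Two-sided p-value ≈ 2·Φ(−1.998) = 0.0458.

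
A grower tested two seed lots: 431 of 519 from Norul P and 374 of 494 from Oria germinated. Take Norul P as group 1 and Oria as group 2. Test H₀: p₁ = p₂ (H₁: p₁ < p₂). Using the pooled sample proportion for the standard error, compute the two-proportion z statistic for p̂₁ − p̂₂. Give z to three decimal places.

z = 2.889

p̂₁ = 431/519 = 0.83044, p̂₂ = 374/494 = 0.75709.
Pooled p̂ = (431+374)/(519+494) = 805/1013 = 0.79467.
SE = √(p̂(1−p̂)(1/n₁+1/n₂)) = √(0.79467·0.20533·0.00395107) = √(0.000644697) = 0.02539.
z = (0.83044 − 0.75709)/0.02539 = 0.07335/0.02539 = 2.889.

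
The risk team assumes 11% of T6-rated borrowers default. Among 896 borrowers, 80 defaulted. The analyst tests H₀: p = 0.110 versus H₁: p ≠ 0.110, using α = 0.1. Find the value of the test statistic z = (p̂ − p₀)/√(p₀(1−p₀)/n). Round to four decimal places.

z = -1.9817

p̂ = 80/896 = 0.0892857.
Under H₀, SE = √(0.11·0.89/896) = √(0.000109263) = 0.0104529.
z = (0.0892857 − 0.11)/0.0104529 = -0.0207143/0.0104529 = -1.9817.
p-value = 2·P(Z > 1.982) ≈ 0.0475; since p < α = 0.1, reject H₀.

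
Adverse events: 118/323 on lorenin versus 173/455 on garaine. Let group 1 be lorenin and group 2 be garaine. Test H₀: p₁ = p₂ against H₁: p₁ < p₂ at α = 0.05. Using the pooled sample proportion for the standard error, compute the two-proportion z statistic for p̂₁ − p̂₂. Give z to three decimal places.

p̂₁ = 118/323 ≈ 0.36533, p̂₂ = 173/455 ≈ 0.38022.
Pooled p̂ = (118+173)/(323+455) = 291/778 = 0.37404.
SE = √(0.234133 × 0.00529378) = 0.03521.
z = (0.36533 − 0.38022)/0.03521 = -0.01489/0.03521 = -0.423.
p-value = P(Z < -0.423) ≈ 0.3361. With α = 0.05, fail to reject H₀.

z = -0.423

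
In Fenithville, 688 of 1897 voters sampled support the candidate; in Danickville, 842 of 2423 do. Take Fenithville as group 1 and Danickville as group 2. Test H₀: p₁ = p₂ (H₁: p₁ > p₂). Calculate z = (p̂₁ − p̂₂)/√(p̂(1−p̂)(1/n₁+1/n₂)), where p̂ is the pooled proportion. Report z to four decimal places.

z = 1.0350

p̂₁ = 688/1897 ≈ 0.362678, p̂₂ = 842/2423 ≈ 0.347503.
Pooled p̂ = (688+842)/(1897+2423) = 1530/4320 = 0.354167.
SE = √(0.228733 × 0.00093986) = 0.014662.
z = (0.362678 − 0.347503)/0.014662 = 0.015175/0.014662 = 1.0350.
p-value = P(Z > 1.035) ≈ 0.1503.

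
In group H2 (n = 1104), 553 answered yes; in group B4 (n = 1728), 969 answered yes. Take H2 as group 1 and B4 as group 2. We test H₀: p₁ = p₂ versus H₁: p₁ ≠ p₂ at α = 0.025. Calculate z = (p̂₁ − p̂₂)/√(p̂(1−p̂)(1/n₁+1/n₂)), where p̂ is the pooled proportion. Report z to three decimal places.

p̂₁ = 553/1104 ≈ 0.50091, p̂₂ = 969/1728 ≈ 0.56076.
Pooled p̂ = (553+969)/(1104+1728) = 1522/2832 = 0.53743.
SE = √(p̂(1−p̂)(1/n₁+1/n₂)) = √(0.53743·0.46257·0.0014845) = √(0.000369045) = 0.01921.
z = (0.50091 − 0.56076)/0.01921 = -0.05985/0.01921 = -3.116.
p-value = 2·P(Z > 3.116) ≈ 0.0018; since p < α = 0.025, reject H₀.

z = -3.116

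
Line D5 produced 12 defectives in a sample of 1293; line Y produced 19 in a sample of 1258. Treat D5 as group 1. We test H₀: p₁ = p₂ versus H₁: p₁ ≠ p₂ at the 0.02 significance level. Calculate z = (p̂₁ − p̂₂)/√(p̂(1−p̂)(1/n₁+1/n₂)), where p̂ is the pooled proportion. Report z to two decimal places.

p̂₁ = 12/1293 = 0.00928, p̂₂ = 19/1258 = 0.01510.
Pooled p̂ = (12+19)/(1293+1258) = 31/2551 = 0.01215.
SE = √(0.0120044 × 0.00156831) = 0.00434.
z = (0.00928 − 0.01510)/0.00434 = -0.00582/0.00434 = -1.34.
Two-sided p-value ≈ 2·Φ(−1.342) = 0.1796, so at α = 0.02 we fail to reject H₀.

z = -1.34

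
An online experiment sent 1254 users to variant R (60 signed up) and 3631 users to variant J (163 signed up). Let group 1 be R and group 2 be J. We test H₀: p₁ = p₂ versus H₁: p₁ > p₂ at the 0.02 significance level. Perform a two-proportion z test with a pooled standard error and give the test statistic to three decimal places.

z = 0.432

p̂₁ = 60/1254 = 0.047847, p̂₂ = 163/3631 = 0.044891.
Pooled p̂ = (60+163)/(1254+3631) = 223/4885 = 0.045650.
SE = √(0.043566 × 0.00107285) = 0.006837.
z = (0.047847 − 0.044891)/0.006837 = 0.002956/0.006837 = 0.432.
p-value = P(Z > 0.432) ≈ 0.3328, so at α = 0.02 we fail to reject H₀.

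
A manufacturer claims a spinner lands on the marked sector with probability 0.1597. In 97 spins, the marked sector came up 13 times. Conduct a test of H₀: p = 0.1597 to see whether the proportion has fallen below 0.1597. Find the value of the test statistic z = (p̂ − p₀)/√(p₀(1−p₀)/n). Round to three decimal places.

p̂ = 13/97 ≈ 0.134021.
Under H₀, SE = √(0.1597·0.8403/97) = √(0.00138346) = 0.037195.
z = (0.134021 − 0.1597)/0.037195 = -0.025679/0.037195 = -0.690.

z = -0.690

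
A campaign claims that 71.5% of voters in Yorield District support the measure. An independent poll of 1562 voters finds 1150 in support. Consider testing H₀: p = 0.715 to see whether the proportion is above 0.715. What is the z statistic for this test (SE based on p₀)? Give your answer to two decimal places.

z = 1.86

p̂ = 1150/1562 = 0.7362.
Standard error under H₀: √(0.715×0.285/1562) = 0.0114.
z = (0.7362 − 0.715)/0.0114 = 0.0212/0.0114 = 1.86.
p-value = P(Z > 1.859) ≈ 0.0315.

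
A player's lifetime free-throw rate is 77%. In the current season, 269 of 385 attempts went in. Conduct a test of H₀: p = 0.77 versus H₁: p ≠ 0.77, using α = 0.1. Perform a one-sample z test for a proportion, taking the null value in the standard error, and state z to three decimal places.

z = -3.324

p̂ = 269/385 ≈ 0.69870.
Standard error under H₀: √(0.77×0.23/385) = 0.02145.
z = (0.69870 − 0.77)/0.02145 = -0.07130/0.02145 = -3.324.
p-value = 2·P(Z > 3.324) ≈ 0.0009, so at α = 0.1 we reject H₀.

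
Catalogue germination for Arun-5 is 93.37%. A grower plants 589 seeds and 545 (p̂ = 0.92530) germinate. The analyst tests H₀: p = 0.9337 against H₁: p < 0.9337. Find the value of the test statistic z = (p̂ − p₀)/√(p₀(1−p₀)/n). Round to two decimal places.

p̂ = 545/589 = 0.9253.
Standard error under H₀: √(0.9337×0.0663/589) = 0.0103.
z = (0.9253 − 0.9337)/0.0103 = -0.0084/0.0103 = -0.82.

z = -0.82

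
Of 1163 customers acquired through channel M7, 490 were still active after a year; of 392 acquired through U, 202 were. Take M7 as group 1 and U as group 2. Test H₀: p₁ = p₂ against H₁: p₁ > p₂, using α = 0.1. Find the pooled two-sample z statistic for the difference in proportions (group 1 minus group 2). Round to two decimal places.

z = -3.24

p̂₁ = 490/1163 ≈ 0.4213, p̂₂ = 202/392 ≈ 0.5153.
Pooled p̂ = (490+202)/(1163+392) = 692/1555 = 0.4450.
SE = √(0.246977 × 0.00341087) = 0.0290.
z = (0.4213 − 0.5153)/0.0290 = -0.0940/0.0290 = -3.24.
p-value = P(Z > -3.238) ≈ 0.9994; since p > α = 0.1, fail to reject H₀.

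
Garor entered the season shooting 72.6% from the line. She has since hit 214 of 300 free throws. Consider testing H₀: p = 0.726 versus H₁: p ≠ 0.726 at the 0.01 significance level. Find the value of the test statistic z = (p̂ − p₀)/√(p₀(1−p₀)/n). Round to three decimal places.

z = -0.492

p̂ = 214/300 = 0.71333.
SE = √(p₀(1−p₀)/n) = √(0.19892/300) = 0.02575.
z = (0.71333 − 0.726)/0.02575 = -0.01267/0.02575 = -0.492.
p-value = 2·P(Z > 0.492) ≈ 0.6228, so at α = 0.01 we fail to reject H₀.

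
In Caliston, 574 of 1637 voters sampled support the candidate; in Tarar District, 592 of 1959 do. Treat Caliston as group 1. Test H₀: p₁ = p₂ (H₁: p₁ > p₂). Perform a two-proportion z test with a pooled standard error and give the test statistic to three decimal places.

z = 3.091

p̂₁ = 574/1637 = 0.350641, p̂₂ = 592/1959 = 0.302195.
Pooled p̂ = (574+592)/(1637+1959) = 1166/3596 = 0.324249.
SE = √(0.219112 × 0.00112134) = 0.015675.
z = (0.350641 − 0.302195)/0.015675 = 0.048446/0.015675 = 3.091.
p-value = P(Z > 3.091) ≈ 0.0010.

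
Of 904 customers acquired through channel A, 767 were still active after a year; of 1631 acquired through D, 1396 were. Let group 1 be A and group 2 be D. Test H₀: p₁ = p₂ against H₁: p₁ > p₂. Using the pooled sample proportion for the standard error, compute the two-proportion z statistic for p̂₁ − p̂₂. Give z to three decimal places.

z = -0.509

p̂₁ = 767/904 ≈ 0.84845, p̂₂ = 1396/1631 ≈ 0.85592.
Pooled p̂ = (767+1396)/(904+1631) = 2163/2535 = 0.85325.
SE = √(0.125211 × 0.00171932) = 0.01467.
z = (0.84845 − 0.85592)/0.01467 = -0.00747/0.01467 = -0.509.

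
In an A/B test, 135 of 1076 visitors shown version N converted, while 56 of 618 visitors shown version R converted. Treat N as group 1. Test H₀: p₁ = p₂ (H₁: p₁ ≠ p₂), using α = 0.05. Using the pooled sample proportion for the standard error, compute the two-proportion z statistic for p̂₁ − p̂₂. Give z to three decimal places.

z = 2.183

p̂₁ = 135/1076 = 0.125465, p̂₂ = 56/618 = 0.090615.
Pooled p̂ = (135+56)/(1076+618) = 191/1694 = 0.112751.
SE = √(p̂(1−p̂)(1/n₁+1/n₂)) = √(0.112751·0.887249·0.00254749) = √(0.000254846) = 0.015964.
z = (0.125465 − 0.090615)/0.015964 = 0.034850/0.015964 = 2.183.
Two-sided p-value ≈ 2·Φ(−2.183) = 0.0290, so at α = 0.05 we reject H₀.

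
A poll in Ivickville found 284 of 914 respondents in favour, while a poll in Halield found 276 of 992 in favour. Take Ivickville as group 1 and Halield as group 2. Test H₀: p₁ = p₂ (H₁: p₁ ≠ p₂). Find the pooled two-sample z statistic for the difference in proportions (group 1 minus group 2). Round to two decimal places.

z = 1.56

p̂₁ = 284/914 ≈ 0.3107, p̂₂ = 276/992 ≈ 0.2782.
Pooled p̂ = (284+276)/(914+992) = 560/1906 = 0.2938.
SE = √(0.207485 × 0.00210216) = 0.0209.
z = (0.3107 − 0.2782)/0.0209 = 0.0325/0.0209 = 1.56.
Two-sided p-value ≈ 2·Φ(−1.556) = 0.1197.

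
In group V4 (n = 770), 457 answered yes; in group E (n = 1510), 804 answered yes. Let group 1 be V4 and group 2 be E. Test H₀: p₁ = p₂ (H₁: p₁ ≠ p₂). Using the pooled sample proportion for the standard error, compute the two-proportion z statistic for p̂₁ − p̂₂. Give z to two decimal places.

z = 2.77

p̂₁ = 457/770 = 0.5935, p̂₂ = 804/1510 = 0.5325.
Pooled p̂ = (457+804)/(770+1510) = 1261/2280 = 0.5531.
SE = √(p̂(1−p̂)(1/n₁+1/n₂)) = √(0.5531·0.4469·0.00196095) = √(0.000484715) = 0.0220.
z = (0.5935 − 0.5325)/0.0220 = 0.0610/0.0220 = 2.77.
Two-sided p-value ≈ 2·Φ(−2.773) = 0.0056.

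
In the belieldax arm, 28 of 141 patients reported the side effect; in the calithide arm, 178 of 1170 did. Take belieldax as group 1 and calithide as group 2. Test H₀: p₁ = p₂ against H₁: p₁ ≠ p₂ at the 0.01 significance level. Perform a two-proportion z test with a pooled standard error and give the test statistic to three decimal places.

z = 1.432

p̂₁ = 28/141 ≈ 0.19858, p̂₂ = 178/1170 ≈ 0.15214.
Pooled p̂ = (28+178)/(141+1170) = 206/1311 = 0.15713.
SE = √(p̂(1−p̂)(1/n₁+1/n₂)) = √(0.15713·0.84287·0.0079469) = √(0.0010525) = 0.03244.
z = (0.19858 − 0.15214)/0.03244 = 0.04644/0.03244 = 1.432.
Two-sided p-value ≈ 2·Φ(−1.432) = 0.1523, so at α = 0.01 we fail to reject H₀.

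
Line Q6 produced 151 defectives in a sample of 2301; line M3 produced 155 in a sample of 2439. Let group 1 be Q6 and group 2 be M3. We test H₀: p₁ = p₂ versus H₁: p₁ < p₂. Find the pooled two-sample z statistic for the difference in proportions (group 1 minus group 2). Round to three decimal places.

z = 0.290

p̂₁ = 151/2301 = 0.06562, p̂₂ = 155/2439 = 0.06355.
Pooled p̂ = (151+155)/(2301+2439) = 306/4740 = 0.06456.
SE = √(p̂(1−p̂)(1/n₁+1/n₂)) = √(0.06456·0.93544·0.000844598) = √(5.10047e-05) = 0.00714.
z = (0.06562 − 0.06355)/0.00714 = 0.00207/0.00714 = 0.290.
p-value = P(Z < 0.290) ≈ 0.6142.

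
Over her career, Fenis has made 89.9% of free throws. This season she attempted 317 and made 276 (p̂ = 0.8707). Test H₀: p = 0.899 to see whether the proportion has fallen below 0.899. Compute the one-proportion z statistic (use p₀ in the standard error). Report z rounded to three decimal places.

z = -1.674

p̂ = 276/317 ≈ 0.870662.
SE = √(p₀(1−p₀)/n) = √(0.090799/317) = 0.016924.
z = (0.870662 − 0.899)/0.016924 = -0.028338/0.016924 = -1.674.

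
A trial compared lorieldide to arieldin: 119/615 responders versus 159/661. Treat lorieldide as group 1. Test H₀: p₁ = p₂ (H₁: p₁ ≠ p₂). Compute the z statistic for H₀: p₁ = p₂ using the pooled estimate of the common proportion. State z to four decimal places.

z = -2.0343

p̂₁ = 119/615 = 0.1934959, p̂₂ = 159/661 = 0.2405446.
Pooled p̂ = (119+159)/(615+661) = 278/1276 = 0.2178683.
SE = √(0.170402 × 0.00313888) = 0.0231273.
z = (0.1934959 − 0.2405446)/0.0231273 = -0.0470487/0.0231273 = -2.0343.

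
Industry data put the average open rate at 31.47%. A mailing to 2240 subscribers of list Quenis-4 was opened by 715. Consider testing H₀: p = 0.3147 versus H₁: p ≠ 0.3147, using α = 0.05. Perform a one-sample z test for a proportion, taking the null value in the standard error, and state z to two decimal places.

z = 0.46

p̂ = 715/2240 ≈ 0.3192.
Under H₀, SE = √(0.3147·0.6853/2240) = √(9.62785e-05) = 0.0098.
z = (0.3192 − 0.3147)/0.0098 = 0.0045/0.0098 = 0.46.
p-value = 2·P(Z > 0.458) ≈ 0.6468, so at α = 0.05 we fail to reject H₀.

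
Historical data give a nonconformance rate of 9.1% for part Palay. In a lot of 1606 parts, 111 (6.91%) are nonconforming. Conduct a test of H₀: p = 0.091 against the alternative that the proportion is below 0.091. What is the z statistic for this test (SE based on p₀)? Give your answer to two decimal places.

p̂ = 111/1606 ≈ 0.06912.
Standard error under H₀: √(0.091×0.909/1606) = 0.00718.
z = (0.06912 − 0.091)/0.00718 = -0.02188/0.00718 = -3.05.
p-value = P(Z < -3.049) ≈ 0.0011.

z = -3.05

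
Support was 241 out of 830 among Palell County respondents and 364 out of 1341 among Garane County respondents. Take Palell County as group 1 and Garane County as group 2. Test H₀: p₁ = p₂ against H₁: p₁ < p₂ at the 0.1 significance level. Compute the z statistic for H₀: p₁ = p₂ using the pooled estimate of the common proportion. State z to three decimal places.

p̂₁ = 241/830 = 0.29036, p̂₂ = 364/1341 = 0.27144.
Pooled p̂ = (241+364)/(830+1341) = 605/2171 = 0.27867.
SE = √(p̂(1−p̂)(1/n₁+1/n₂)) = √(0.27867·0.72133·0.00195053) = √(0.000392085) = 0.01980.
z = (0.29036 − 0.27144)/0.01980 = 0.01892/0.01980 = 0.956.
p-value = P(Z < 0.956) ≈ 0.8304; since p > α = 0.1, fail to reject H₀.

z = 0.956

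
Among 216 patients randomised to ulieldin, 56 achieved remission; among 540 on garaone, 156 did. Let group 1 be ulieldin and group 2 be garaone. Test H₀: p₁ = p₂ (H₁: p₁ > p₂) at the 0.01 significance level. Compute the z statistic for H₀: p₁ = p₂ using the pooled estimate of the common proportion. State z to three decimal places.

z = -0.819

p̂₁ = 56/216 ≈ 0.25926, p̂₂ = 156/540 ≈ 0.28889.
Pooled p̂ = (56+156)/(216+540) = 212/756 = 0.28042.
SE = √(p̂(1−p̂)(1/n₁+1/n₂)) = √(0.28042·0.71958·0.00648148) = √(0.00130787) = 0.03616.
z = (0.25926 − 0.28889)/0.03616 = -0.02963/0.03616 = -0.819.
p-value = P(Z > -0.819) ≈ 0.7937, so at α = 0.01 we fail to reject H₀.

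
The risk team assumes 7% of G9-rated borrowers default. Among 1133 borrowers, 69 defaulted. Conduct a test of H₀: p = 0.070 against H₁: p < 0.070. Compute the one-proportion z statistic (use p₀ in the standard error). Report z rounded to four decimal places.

p̂ = 69/1133 = 0.060900.
Under H₀, SE = √(0.07·0.93/1133) = √(5.74581e-05) = 0.007580.
z = (0.060900 − 0.07)/0.007580 = -0.009100/0.007580 = -1.2005.
p-value = P(Z < -1.200) ≈ 0.1150.

z = -1.2005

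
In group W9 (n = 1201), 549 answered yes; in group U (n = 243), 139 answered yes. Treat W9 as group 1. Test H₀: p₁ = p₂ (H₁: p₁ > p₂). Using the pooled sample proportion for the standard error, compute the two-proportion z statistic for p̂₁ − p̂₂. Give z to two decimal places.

p̂₁ = 549/1201 = 0.4571, p̂₂ = 139/243 = 0.5720.
Pooled p̂ = (549+139)/(1201+243) = 688/1444 = 0.4765.
SE = √(0.249446 × 0.00494787) = 0.0351.
z = (0.4571 − 0.5720)/0.0351 = -0.1149/0.0351 = -3.27.

z = -3.27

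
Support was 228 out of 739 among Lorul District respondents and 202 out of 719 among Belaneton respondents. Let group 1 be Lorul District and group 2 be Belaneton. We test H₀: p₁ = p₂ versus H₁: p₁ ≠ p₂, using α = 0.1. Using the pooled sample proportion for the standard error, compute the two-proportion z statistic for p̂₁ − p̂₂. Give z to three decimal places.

z = 1.155

p̂₁ = 228/739 = 0.308525, p̂₂ = 202/719 = 0.280946.
Pooled p̂ = (228+202)/(739+719) = 430/1458 = 0.294925.
SE = √(0.207944 × 0.002744) = 0.023887.
z = (0.308525 − 0.280946)/0.023887 = 0.027579/0.023887 = 1.155.
p-value = 2·P(Z > 1.155) ≈ 0.2483. With α = 0.1, fail to reject H₀.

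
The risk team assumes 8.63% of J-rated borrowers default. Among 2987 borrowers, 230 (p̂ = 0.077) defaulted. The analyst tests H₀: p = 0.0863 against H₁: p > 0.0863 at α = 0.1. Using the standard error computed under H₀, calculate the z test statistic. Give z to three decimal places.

z = -1.810

p̂ = 230/2987 ≈ 0.077000.
Under H₀, SE = √(0.0863·0.9137/2987) = √(2.63985e-05) = 0.005138.
z = (0.077000 − 0.0863)/0.005138 = -0.009300/0.005138 = -1.810.
p-value = P(Z > -1.810) ≈ 0.9649; since p > α = 0.1, fail to reject H₀.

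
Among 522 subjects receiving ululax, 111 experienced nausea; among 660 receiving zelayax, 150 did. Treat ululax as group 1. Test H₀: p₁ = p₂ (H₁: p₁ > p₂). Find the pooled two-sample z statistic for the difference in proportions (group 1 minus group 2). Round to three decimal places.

z = -0.602

p̂₁ = 111/522 = 0.21264, p̂₂ = 150/660 = 0.22727.
Pooled p̂ = (111+150)/(522+660) = 261/1182 = 0.22081.
SE = √(0.172054 × 0.00343086) = 0.02430.
z = (0.21264 − 0.22727)/0.02430 = -0.01463/0.02430 = -0.602.
p-value = P(Z > -0.602) ≈ 0.7265.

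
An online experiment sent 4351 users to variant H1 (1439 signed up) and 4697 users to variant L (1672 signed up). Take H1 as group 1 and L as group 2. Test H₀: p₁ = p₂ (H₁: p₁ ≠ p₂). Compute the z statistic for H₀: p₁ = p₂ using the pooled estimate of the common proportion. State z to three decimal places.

z = -2.526

p̂₁ = 1439/4351 ≈ 0.330729, p̂₂ = 1672/4697 ≈ 0.355972.
Pooled p̂ = (1439+1672)/(4351+4697) = 3111/9048 = 0.343833.
SE = √(p̂(1−p̂)(1/n₁+1/n₂)) = √(0.343833·0.656167·0.000442734) = √(9.9886e-05) = 0.009994.
z = (0.330729 − 0.355972)/0.009994 = -0.025243/0.009994 = -2.526.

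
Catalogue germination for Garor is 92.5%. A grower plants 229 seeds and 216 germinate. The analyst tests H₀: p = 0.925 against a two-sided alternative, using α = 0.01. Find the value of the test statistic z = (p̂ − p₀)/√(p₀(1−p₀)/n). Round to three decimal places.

z = 1.047

p̂ = 216/229 ≈ 0.94323.
Standard error under H₀: √(0.925×0.075/229) = 0.01741.
z = (0.94323 − 0.925)/0.01741 = 0.01823/0.01741 = 1.047.
Two-sided p-value ≈ 2·Φ(−1.047) = 0.2949, so at α = 0.01 we fail to reject H₀.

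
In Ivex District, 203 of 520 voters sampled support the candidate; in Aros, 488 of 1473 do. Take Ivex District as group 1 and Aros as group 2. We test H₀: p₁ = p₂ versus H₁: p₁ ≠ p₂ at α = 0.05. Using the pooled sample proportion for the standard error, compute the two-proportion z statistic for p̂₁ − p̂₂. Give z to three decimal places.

p̂₁ = 203/520 = 0.390385, p̂₂ = 488/1473 = 0.331297.
Pooled p̂ = (203+488)/(520+1473) = 691/1993 = 0.346713.
SE = √(0.226503 × 0.00260196) = 0.024277.
z = (0.390385 − 0.331297)/0.024277 = 0.059088/0.024277 = 2.434.
Two-sided p-value ≈ 2·Φ(−2.434) = 0.0149, so at α = 0.05 we reject H₀.

z = 2.434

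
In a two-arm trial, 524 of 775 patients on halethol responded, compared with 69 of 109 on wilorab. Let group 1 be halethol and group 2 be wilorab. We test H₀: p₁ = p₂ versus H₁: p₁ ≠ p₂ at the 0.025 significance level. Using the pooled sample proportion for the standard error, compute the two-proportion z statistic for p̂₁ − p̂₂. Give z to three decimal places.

z = 0.897

p̂₁ = 524/775 ≈ 0.67613, p̂₂ = 69/109 ≈ 0.63303.
Pooled p̂ = (524+69)/(775+109) = 593/884 = 0.67081.
SE = √(0.220822 × 0.0104646) = 0.04807.
z = (0.67613 − 0.63303)/0.04807 = 0.04310/0.04807 = 0.897.
Two-sided p-value ≈ 2·Φ(−0.897) = 0.3699, so at α = 0.025 we fail to reject H₀.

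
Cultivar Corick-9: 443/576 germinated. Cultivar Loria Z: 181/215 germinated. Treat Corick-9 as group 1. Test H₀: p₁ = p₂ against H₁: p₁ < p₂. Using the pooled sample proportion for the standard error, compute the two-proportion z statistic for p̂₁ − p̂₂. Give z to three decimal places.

z = -2.231

p̂₁ = 443/576 ≈ 0.76910, p̂₂ = 181/215 ≈ 0.84186.
Pooled p̂ = (443+181)/(576+215) = 624/791 = 0.78887.
SE = √(0.166551 × 0.00638727) = 0.03262.
z = (0.76910 − 0.84186)/0.03262 = -0.07276/0.03262 = -2.231.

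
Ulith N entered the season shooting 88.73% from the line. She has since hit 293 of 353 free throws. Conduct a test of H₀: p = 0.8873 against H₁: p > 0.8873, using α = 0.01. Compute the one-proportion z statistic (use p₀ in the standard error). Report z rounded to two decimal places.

z = -3.40

p̂ = 293/353 = 0.83003.
Standard error under H₀: √(0.8873×0.1127/353) = 0.01683.
z = (0.83003 − 0.8873)/0.01683 = -0.05727/0.01683 = -3.40.
p-value = P(Z > -3.403) ≈ 0.9997. With α = 0.01, fail to reject H₀.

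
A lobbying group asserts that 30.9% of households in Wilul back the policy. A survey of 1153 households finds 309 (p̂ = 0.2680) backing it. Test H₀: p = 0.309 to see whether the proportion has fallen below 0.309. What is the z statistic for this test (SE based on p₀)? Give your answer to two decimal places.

p̂ = 309/1153 ≈ 0.2680.
Standard error under H₀: √(0.309×0.691/1153) = 0.0136.
z = (0.2680 − 0.309)/0.0136 = -0.0410/0.0136 = -3.01.

z = -3.01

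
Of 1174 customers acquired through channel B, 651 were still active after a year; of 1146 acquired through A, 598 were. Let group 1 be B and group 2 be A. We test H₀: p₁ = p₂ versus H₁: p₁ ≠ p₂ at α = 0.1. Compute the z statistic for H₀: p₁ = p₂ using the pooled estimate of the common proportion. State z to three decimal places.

p̂₁ = 651/1174 ≈ 0.554514, p̂₂ = 598/1146 ≈ 0.521815.
Pooled p̂ = (651+598)/(1174+1146) = 1249/2320 = 0.538362.
SE = √(p̂(1−p̂)(1/n₁+1/n₂)) = √(0.538362·0.461638·0.00172439) = √(0.00042856) = 0.020702.
z = (0.554514 − 0.521815)/0.020702 = 0.032699/0.020702 = 1.580.
p-value = 2·P(Z > 1.580) ≈ 0.1142; since p > α = 0.1, fail to reject H₀.

z = 1.580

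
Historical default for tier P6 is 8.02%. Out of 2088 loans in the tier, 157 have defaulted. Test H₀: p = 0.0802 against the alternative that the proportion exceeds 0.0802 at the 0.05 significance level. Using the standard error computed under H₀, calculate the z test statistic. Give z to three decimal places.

z = -0.843

p̂ = 157/2088 ≈ 0.07519.
Standard error under H₀: √(0.0802×0.9198/2088) = 0.00594.
z = (0.07519 − 0.0802)/0.00594 = -0.00501/0.00594 = -0.843.
p-value = P(Z > -0.843) ≈ 0.8003. With α = 0.05, fail to reject H₀.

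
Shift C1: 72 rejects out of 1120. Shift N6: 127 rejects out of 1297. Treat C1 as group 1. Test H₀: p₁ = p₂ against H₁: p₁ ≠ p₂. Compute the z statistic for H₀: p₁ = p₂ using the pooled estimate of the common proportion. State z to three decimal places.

z = -3.000

p̂₁ = 72/1120 ≈ 0.06429, p̂₂ = 127/1297 ≈ 0.09792.
Pooled p̂ = (72+127)/(1120+1297) = 199/2417 = 0.08233.
SE = √(p̂(1−p̂)(1/n₁+1/n₂)) = √(0.08233·0.91767·0.00166387) = √(0.000125713) = 0.01121.
z = (0.06429 − 0.09792)/0.01121 = -0.03363/0.01121 = -3.000.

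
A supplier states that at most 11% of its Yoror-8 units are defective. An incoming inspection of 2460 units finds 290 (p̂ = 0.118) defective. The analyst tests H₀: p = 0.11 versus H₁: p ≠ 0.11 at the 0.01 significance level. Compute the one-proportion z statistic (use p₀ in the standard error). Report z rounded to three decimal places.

z = 1.250

p̂ = 290/2460 ≈ 0.11789.
Standard error under H₀: √(0.11×0.89/2460) = 0.00631.
z = (0.11789 − 0.11)/0.00631 = 0.00789/0.00631 = 1.250.
p-value = 2·P(Z > 1.250) ≈ 0.2113. With α = 0.01, fail to reject H₀.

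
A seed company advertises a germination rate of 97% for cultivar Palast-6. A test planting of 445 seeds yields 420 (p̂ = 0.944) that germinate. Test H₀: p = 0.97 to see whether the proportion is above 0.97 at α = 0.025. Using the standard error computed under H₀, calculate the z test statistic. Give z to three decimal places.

z = -3.237

p̂ = 420/445 = 0.943820.
Under H₀, SE = √(0.97·0.03/445) = √(6.53933e-05) = 0.008087.
z = (0.943820 − 0.97)/0.008087 = -0.026180/0.008087 = -3.237.
p-value = P(Z > -3.237) ≈ 0.9994, so at α = 0.025 we fail to reject H₀.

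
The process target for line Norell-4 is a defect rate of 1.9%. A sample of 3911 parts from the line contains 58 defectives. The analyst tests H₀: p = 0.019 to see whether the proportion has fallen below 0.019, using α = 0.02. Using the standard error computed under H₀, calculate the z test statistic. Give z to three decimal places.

z = -1.910

p̂ = 58/3911 ≈ 0.014830.
Under H₀, SE = √(0.019·0.981/3911) = √(4.76579e-06) = 0.002183.
z = (0.014830 − 0.019)/0.002183 = -0.004170/0.002183 = -1.910.
p-value = P(Z < -1.910) ≈ 0.0281, so at α = 0.02 we fail to reject H₀.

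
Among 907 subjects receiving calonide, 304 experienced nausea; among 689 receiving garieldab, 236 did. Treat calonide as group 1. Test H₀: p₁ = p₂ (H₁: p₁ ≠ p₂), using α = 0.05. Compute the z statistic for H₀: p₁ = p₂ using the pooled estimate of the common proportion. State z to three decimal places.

z = -0.308

p̂₁ = 304/907 = 0.33517, p̂₂ = 236/689 = 0.34253.
Pooled p̂ = (304+236)/(907+689) = 540/1596 = 0.33835.
SE = √(0.223868 × 0.00255391) = 0.02391.
z = (0.33517 − 0.34253)/0.02391 = -0.00736/0.02391 = -0.308.
p-value = 2·P(Z > 0.308) ≈ 0.7584, so at α = 0.05 we fail to reject H₀.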